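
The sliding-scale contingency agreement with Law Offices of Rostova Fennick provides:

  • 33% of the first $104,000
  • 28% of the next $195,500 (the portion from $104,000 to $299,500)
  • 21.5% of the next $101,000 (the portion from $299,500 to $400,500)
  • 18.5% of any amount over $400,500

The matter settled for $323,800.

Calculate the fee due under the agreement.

First $104,000 at 33% = $34,320.00
Next $195,500 at 28% = $54,740.00
Remaining $24,300 at 21.5% = $5,224.50
Fee: $34,320.00 + $54,740.00 + $5,224.50 = $94,284.50

$94,284.50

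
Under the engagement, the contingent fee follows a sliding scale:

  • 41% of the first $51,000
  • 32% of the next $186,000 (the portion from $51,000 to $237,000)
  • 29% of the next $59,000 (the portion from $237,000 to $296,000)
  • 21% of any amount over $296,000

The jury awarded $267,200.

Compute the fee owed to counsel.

First $51,000 at 41% = $20,910.00
Next $186,000 at 32% = $59,520.00
Remaining $30,200 at 29% = $8,758.00
Fee: $20,910.00 + $59,520.00 + $8,758.00 = $89,188.00

$89,188.00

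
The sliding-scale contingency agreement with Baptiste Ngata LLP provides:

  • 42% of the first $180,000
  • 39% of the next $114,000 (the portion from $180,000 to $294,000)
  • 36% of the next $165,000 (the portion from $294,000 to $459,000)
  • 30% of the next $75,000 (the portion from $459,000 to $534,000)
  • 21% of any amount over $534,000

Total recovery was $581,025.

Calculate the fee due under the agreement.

First $180,000 at 42% = $75,600.00
Next $114,000 at 39% = $44,460.00
Next $165,000 at 36% = $59,400.00
Next $75,000 at 30% = $22,500.00
Remaining $47,025 at 21% = $9,875.25
Fee: $75,600.00 + $44,460.00 + $59,400.00 + $22,500.00 + $9,875.25 = $211,835.25

$211,835.25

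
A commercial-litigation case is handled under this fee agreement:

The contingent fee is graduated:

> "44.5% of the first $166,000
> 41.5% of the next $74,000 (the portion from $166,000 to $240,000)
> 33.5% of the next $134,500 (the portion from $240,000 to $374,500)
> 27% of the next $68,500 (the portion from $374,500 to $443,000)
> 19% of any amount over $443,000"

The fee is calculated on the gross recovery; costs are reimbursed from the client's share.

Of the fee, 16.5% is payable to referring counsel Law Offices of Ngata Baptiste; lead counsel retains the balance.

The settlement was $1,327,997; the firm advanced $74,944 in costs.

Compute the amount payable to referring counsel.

$55,486.52

Fee base is the gross recovery, $1,327,997; costs are reimbursed separately.
First $166,000 at 44.5% = $73,870.00
Next $74,000 at 41.5% = $30,710.00
Next $134,500 at 33.5% = $45,057.50
Next $68,500 at 27% = $18,495.00
Remaining $884,997 at 19% = $168,149.43
Fee: $73,870.00 + $30,710.00 + $45,057.50 + $18,495.00 + $168,149.43 = $336,281.93
Referral share: 16.5% of $336,281.93 = $55,486.52; lead counsel retains $336,281.93 − $55,486.52 = $280,795.41.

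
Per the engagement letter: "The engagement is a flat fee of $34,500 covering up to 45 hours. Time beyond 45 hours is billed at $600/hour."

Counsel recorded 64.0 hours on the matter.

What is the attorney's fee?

Flat fee: $34,500.00
Excess hours: 64.0 − 45 = 19.0
Overrun: 19.0 × $600 = $11,400.00
Total: $34,500.00 + $11,400.00 = $45,900.00

$45,900.00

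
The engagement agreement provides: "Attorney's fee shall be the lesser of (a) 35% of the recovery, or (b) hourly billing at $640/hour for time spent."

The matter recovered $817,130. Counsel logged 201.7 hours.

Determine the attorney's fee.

(a) 35% of $817,130 = $285,995.50
(b) 201.7 × $640 = $129,088.00
The lesser is (b): $129,088.00.

$129,088.00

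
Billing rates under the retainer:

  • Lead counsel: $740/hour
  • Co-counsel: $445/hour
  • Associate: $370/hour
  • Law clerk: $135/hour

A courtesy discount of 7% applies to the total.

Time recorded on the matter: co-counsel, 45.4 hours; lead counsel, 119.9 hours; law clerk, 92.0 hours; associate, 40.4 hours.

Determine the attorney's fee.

$126,756.21

Lead counsel: 119.9 × $740 = $88,726.00
Co-counsel: 45.4 × $445 = $20,203.00
Associate: 40.4 × $370 = $14,948.00
Law clerk: 92.0 × $135 = $12,420.00
Subtotal: $136,297.00
Less 7% discount: −$9,540.79
Total: $136,297.00 − $9,540.79 = $126,756.21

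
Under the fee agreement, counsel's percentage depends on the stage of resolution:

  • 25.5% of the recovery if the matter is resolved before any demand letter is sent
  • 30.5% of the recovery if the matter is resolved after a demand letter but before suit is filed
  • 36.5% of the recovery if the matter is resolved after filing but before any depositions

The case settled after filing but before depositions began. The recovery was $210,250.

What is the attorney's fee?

The matter settled after filing but before depositions began, so the 36.5% rate applies.
$210,250 × 36.5% = $76,741.25

$76,741.25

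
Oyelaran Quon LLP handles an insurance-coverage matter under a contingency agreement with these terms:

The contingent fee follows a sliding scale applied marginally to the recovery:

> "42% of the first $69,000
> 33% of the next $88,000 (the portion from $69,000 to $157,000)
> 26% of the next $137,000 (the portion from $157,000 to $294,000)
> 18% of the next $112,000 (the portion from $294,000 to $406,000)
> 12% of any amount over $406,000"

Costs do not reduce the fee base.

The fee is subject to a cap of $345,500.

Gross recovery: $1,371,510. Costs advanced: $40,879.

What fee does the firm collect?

$229,661.20

Fee base is the gross recovery, $1,371,510; costs are reimbursed separately.
First $69,000 at 42% = $28,980.00
Next $88,000 at 33% = $29,040.00
Next $137,000 at 26% = $35,620.00
Next $112,000 at 18% = $20,160.00
Remaining $965,510 at 12% = $115,861.20
Fee: $28,980.00 + $29,040.00 + $35,620.00 + $20,160.00 + $115,861.20 = $229,661.20
$229,661.20 is under the $345,500 cap.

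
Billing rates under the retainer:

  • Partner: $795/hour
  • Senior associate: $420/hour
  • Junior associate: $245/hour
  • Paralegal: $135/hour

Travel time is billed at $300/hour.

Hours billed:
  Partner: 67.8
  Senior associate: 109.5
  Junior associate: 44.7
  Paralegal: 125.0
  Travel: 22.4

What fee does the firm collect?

$134,437.50

Partner: 67.8 × $795 = $53,901.00
Senior associate: 109.5 × $420 = $45,990.00
Junior associate: 44.7 × $245 = $10,951.50
Paralegal: 125.0 × $135 = $16,875.00
Subtotal: $53,901.00 + $45,990.00 + $10,951.50 + $16,875.00 = $127,717.50
Travel: 22.4 × $300 = $6,720.00
Total: $127,717.50 + $6,720.00 = $134,437.50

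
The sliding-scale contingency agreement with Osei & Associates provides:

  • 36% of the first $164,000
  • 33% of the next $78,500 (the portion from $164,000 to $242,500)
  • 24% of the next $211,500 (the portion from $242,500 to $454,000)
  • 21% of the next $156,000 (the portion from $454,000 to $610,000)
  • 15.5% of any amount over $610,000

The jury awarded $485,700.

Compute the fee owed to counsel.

$142,362.00

First $164,000 at 36% = $59,040.00
Next $78,500 at 33% = $25,905.00
Next $211,500 at 24% = $50,760.00
Remaining $31,700 at 21% = $6,657.00
Fee: $59,040.00 + $25,905.00 + $50,760.00 + $6,657.00 = $142,362.00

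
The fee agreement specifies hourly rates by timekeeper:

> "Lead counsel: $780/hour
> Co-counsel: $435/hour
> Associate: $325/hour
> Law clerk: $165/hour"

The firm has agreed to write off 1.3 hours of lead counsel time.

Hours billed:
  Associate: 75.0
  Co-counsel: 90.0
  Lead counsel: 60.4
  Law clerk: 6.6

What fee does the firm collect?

$110,712.00

Lead counsel: 60.4 × $780 = $47,112.00
Co-counsel: 90.0 × $435 = $39,150.00
Associate: 75.0 × $325 = $24,375.00
Law clerk: 6.6 × $165 = $1,089.00
Subtotal: $111,726.00
Write-off: 1.3 × $780 = $1,014.00
Total: $111,726.00 − $1,014.00 = $110,712.00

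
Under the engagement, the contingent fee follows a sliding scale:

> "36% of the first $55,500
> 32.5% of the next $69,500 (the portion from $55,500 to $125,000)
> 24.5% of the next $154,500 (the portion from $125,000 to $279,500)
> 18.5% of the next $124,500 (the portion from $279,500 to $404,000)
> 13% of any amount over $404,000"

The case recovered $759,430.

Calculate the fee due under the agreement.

$149,658.40

First $55,500 at 36% = $19,980.00
Next $69,500 at 32.5% = $22,587.50
Next $154,500 at 24.5% = $37,852.50
Next $124,500 at 18.5% = $23,032.50
Remaining $355,430 at 13% = $46,205.90
Fee: $19,980.00 + $22,587.50 + $37,852.50 + $23,032.50 + $46,205.90 = $149,658.40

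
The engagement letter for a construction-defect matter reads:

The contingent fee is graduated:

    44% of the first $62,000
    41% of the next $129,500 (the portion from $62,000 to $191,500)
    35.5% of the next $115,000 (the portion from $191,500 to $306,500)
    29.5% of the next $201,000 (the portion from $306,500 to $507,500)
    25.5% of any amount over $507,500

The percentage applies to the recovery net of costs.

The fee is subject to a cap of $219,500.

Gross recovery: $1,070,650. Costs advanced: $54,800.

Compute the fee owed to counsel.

$219,500.00

Fee base (net of costs): $1,070,650 − $54,800 = $1,015,850
First $62,000 at 44% = $27,280.00
Next $129,500 at 41% = $53,095.00
Next $115,000 at 35.5% = $40,825.00
Next $201,000 at 29.5% = $59,295.00
Remaining $508,350 at 25.5% = $129,629.25
Fee: $27,280.00 + $53,095.00 + $40,825.00 + $59,295.00 + $129,629.25 = $310,124.25
$310,124.25 exceeds the $219,500 cap, so the fee is capped at $219,500.00.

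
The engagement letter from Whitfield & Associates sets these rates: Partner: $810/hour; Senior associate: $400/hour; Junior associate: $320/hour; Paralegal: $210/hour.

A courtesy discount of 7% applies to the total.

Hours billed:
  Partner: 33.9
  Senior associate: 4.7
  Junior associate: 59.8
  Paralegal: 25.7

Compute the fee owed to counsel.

Partner: 33.9 × $810 = $27,459.00
Senior associate: 4.7 × $400 = $1,880.00
Junior associate: 59.8 × $320 = $19,136.00
Paralegal: 25.7 × $210 = $5,397.00
Subtotal: $53,872.00
Less 7% discount: −$3,771.04
Total: $53,872.00 − $3,771.04 = $50,100.96

$50,100.96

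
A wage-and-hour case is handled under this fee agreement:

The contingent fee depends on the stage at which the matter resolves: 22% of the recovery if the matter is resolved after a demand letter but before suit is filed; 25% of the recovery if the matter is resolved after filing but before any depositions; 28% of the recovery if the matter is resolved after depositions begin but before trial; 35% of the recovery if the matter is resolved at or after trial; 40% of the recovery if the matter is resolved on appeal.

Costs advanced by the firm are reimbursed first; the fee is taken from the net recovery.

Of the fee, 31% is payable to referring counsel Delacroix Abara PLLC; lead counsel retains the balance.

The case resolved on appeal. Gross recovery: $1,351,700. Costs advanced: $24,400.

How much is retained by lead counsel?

$366,334.80

Fee base (net of costs): $1,351,700 − $24,400 = $1,327,300
The matter resolved on appeal, so the 40% rate applies.
$1,327,300 × 40% = $530,920.00
Referral share: 31% of $530,920.00 = $164,585.20; lead counsel retains $530,920.00 − $164,585.20 = $366,334.80.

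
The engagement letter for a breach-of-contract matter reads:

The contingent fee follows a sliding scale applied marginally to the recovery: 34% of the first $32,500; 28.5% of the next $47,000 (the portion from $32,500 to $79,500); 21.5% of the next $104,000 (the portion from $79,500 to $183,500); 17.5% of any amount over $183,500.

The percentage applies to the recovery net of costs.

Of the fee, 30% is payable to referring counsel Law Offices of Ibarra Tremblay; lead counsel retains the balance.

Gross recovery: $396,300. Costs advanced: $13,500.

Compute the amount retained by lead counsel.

Fee base (net of costs): $396,300 − $13,500 = $382,800
First $32,500 at 34% = $11,050.00
Next $47,000 at 28.5% = $13,395.00
Next $104,000 at 21.5% = $22,360.00
Remaining $199,300 at 17.5% = $34,877.50
Fee: $11,050.00 + $13,395.00 + $22,360.00 + $34,877.50 = $81,682.50
Referral share: 30% of $81,682.50 = $24,504.75; lead counsel retains $81,682.50 − $24,504.75 = $57,177.75.

$57,177.75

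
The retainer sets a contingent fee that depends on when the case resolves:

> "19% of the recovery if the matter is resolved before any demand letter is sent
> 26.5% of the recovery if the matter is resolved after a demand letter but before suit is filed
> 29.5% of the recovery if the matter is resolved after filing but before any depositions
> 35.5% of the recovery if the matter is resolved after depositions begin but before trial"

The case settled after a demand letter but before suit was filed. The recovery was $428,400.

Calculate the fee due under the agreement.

The matter settled after a demand letter but before suit was filed, so the 26.5% rate applies.
$428,400 × 26.5% = $113,526.00

$113,526.00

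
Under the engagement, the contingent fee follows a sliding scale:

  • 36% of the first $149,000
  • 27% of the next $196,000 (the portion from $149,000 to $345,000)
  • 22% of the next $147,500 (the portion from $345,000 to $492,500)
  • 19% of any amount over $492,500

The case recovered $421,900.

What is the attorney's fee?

$123,478.00

First $149,000 at 36% = $53,640.00
Next $196,000 at 27% = $52,920.00
Remaining $76,900 at 22% = $16,918.00
Fee: $53,640.00 + $52,920.00 + $16,918.00 = $123,478.00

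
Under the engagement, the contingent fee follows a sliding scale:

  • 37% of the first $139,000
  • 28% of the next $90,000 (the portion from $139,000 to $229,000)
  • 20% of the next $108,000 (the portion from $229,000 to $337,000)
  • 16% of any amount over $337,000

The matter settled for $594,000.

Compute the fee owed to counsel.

First $139,000 at 37% = $51,430.00
Next $90,000 at 28% = $25,200.00
Next $108,000 at 20% = $21,600.00
Remaining $257,000 at 16% = $41,120.00
Fee: $51,430.00 + $25,200.00 + $21,600.00 + $41,120.00 = $139,350.00

$139,350.00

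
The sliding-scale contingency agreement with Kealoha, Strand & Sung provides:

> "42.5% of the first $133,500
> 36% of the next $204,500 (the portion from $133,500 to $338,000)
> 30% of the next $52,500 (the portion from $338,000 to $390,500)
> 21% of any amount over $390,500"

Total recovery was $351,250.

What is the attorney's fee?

$134,332.50

First $133,500 at 42.5% = $56,737.50
Next $204,500 at 36% = $73,620.00
Remaining $13,250 at 30% = $3,975.00
Fee: $56,737.50 + $73,620.00 + $3,975.00 = $134,332.50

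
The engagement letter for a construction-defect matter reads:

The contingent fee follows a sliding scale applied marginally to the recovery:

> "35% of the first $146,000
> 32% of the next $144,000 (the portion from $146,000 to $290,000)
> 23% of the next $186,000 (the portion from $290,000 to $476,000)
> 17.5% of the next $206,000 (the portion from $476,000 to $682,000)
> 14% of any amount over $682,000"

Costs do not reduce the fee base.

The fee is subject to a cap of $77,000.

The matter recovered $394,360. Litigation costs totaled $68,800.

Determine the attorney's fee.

Fee base is the gross recovery, $394,360; costs are reimbursed separately.
First $146,000 at 35% = $51,100.00
Next $144,000 at 32% = $46,080.00
Remaining $104,360 at 23% = $24,002.80
Fee: $51,100.00 + $46,080.00 + $24,002.80 = $121,182.80
$121,182.80 exceeds the $77,000 cap, so the fee is capped at $77,000.00.

$77,000.00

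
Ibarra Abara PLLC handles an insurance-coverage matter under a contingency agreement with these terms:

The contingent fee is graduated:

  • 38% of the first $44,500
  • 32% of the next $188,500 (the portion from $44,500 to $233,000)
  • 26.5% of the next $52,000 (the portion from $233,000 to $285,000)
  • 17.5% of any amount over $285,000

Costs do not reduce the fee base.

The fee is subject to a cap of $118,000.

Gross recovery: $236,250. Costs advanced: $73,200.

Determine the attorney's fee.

Fee base is the gross recovery, $236,250; costs are reimbursed separately.
First $44,500 at 38% = $16,910.00
Next $188,500 at 32% = $60,320.00
Remaining $3,250 at 26.5% = $861.25
Fee: $16,910.00 + $60,320.00 + $861.25 = $78,091.25
$78,091.25 is under the $118,000 cap.

$78,091.25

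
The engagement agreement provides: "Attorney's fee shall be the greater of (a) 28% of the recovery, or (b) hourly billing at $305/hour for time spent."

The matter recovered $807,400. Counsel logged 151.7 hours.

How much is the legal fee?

(a) 28% of $807,400 = $226,072.00
(b) 151.7 × $305 = $46,268.50
The greater is (a): $226,072.00.

$226,072.00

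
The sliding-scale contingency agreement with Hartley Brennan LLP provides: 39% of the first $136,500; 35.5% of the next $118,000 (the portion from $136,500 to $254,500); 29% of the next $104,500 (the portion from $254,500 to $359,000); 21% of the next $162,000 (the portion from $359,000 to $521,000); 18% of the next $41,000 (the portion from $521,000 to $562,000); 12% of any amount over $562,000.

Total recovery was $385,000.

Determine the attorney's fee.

$130,890.00

First $136,500 at 39% = $53,235.00
Next $118,000 at 35.5% = $41,890.00
Next $104,500 at 29% = $30,305.00
Remaining $26,000 at 21% = $5,460.00
Fee: $53,235.00 + $41,890.00 + $30,305.00 + $5,460.00 = $130,890.00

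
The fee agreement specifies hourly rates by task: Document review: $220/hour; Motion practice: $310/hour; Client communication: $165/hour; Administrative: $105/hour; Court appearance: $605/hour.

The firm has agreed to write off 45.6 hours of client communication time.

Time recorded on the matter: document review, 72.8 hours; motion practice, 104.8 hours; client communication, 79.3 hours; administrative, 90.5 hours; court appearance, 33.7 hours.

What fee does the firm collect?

Document review: 72.8 × $220 = $16,016.00
Motion practice: 104.8 × $310 = $32,488.00
Client communication: 79.3 × $165 = $13,084.50
Administrative: 90.5 × $105 = $9,502.50
Court appearance: 33.7 × $605 = $20,388.50
Subtotal: $91,479.50
Write-off: 45.6 × $165 = $7,524.00
Total: $91,479.50 − $7,524.00 = $83,955.50

$83,955.50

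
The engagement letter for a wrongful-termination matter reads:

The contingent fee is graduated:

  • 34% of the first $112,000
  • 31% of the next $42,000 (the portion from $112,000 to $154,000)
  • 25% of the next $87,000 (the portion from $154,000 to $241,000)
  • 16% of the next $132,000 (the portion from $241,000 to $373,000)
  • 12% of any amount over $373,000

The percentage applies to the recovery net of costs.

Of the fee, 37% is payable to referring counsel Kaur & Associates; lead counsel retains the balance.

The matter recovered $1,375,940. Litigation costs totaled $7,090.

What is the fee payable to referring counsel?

$78,984.64

Fee base (net of costs): $1,375,940 − $7,090 = $1,368,850
First $112,000 at 34% = $38,080.00
Next $42,000 at 31% = $13,020.00
Next $87,000 at 25% = $21,750.00
Next $132,000 at 16% = $21,120.00
Remaining $995,850 at 12% = $119,502.00
Fee: $38,080.00 + $13,020.00 + $21,750.00 + $21,120.00 + $119,502.00 = $213,472.00
Referral share: 37% of $213,472.00 = $78,984.64; lead counsel retains $213,472.00 − $78,984.64 = $134,487.36.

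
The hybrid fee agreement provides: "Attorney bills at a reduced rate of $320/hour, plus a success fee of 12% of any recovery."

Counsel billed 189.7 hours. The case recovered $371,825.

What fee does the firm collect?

$105,323.00

Hourly: 189.7 × $320 = $60,704.00
Success fee: 12% of $371,825 = $44,619.00
Total: $60,704.00 + $44,619.00 = $105,323.00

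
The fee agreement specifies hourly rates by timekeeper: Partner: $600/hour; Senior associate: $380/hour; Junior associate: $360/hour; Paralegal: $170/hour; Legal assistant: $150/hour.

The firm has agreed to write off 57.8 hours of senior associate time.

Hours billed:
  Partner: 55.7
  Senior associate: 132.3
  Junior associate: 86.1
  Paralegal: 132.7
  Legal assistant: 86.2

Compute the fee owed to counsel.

Partner: 55.7 × $600 = $33,420.00
Senior associate: 132.3 × $380 = $50,274.00
Junior associate: 86.1 × $360 = $30,996.00
Paralegal: 132.7 × $170 = $22,559.00
Legal assistant: 86.2 × $150 = $12,930.00
Subtotal: $150,179.00
Write-off: 57.8 × $380 = $21,964.00
Total: $150,179.00 − $21,964.00 = $128,215.00

$128,215.00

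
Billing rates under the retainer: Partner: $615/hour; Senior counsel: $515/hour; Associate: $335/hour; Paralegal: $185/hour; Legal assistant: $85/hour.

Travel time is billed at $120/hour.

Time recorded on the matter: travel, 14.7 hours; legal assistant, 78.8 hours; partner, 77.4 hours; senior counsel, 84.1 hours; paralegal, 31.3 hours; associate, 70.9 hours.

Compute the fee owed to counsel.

$128,916.50

Partner: 77.4 × $615 = $47,601.00
Senior counsel: 84.1 × $515 = $43,311.50
Associate: 70.9 × $335 = $23,751.50
Paralegal: 31.3 × $185 = $5,790.50
Legal assistant: 78.8 × $85 = $6,698.00
Subtotal: $47,601.00 + $43,311.50 + $23,751.50 + $5,790.50 + $6,698.00 = $127,152.50
Travel: 14.7 × $120 = $1,764.00
Total: $127,152.50 + $1,764.00 = $128,916.50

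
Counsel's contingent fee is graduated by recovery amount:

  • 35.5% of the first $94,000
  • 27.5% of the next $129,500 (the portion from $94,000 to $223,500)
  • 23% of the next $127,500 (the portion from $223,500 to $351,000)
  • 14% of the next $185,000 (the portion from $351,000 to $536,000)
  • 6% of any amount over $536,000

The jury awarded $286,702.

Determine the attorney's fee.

$83,518.96

First $94,000 at 35.5% = $33,370.00
Next $129,500 at 27.5% = $35,612.50
Remaining $63,202 at 23% = $14,536.46
Fee: $33,370.00 + $35,612.50 + $14,536.46 = $83,518.96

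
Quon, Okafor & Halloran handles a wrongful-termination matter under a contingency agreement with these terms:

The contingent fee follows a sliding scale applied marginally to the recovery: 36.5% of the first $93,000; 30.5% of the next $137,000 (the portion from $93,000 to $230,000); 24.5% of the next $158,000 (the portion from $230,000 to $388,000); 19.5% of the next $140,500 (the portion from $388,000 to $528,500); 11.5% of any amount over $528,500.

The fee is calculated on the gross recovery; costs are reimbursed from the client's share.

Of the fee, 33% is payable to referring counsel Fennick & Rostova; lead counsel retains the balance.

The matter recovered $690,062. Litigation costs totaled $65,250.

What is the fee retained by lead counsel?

Fee base is the gross recovery, $690,062; costs are reimbursed separately.
First $93,000 at 36.5% = $33,945.00
Next $137,000 at 30.5% = $41,785.00
Next $158,000 at 24.5% = $38,710.00
Next $140,500 at 19.5% = $27,397.50
Remaining $161,562 at 11.5% = $18,579.63
Fee: $33,945.00 + $41,785.00 + $38,710.00 + $27,397.50 + $18,579.63 = $160,417.13
Referral share: 33% of $160,417.13 = $52,937.65; lead counsel retains $160,417.13 − $52,937.65 = $107,479.48.

$107,479.48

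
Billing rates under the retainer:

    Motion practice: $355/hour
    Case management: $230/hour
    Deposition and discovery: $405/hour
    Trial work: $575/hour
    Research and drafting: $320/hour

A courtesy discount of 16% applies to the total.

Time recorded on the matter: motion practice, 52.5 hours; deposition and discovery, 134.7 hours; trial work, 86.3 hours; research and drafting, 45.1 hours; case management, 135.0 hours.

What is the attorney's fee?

Motion practice: 52.5 × $355 = $18,637.50
Case management: 135.0 × $230 = $31,050.00
Deposition and discovery: 134.7 × $405 = $54,553.50
Trial work: 86.3 × $575 = $49,622.50
Research and drafting: 45.1 × $320 = $14,432.00
Subtotal: $168,295.50
Less 16% discount: −$26,927.28
Total: $168,295.50 − $26,927.28 = $141,368.22

$141,368.22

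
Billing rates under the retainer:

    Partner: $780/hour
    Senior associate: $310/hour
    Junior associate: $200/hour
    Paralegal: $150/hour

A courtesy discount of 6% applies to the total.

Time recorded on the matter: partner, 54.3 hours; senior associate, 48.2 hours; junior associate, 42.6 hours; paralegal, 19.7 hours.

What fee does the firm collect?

Partner: 54.3 × $780 = $42,354.00
Senior associate: 48.2 × $310 = $14,942.00
Junior associate: 42.6 × $200 = $8,520.00
Paralegal: 19.7 × $150 = $2,955.00
Subtotal: $68,771.00
Less 6% discount: −$4,126.26
Total: $68,771.00 − $4,126.26 = $64,644.74

$64,644.74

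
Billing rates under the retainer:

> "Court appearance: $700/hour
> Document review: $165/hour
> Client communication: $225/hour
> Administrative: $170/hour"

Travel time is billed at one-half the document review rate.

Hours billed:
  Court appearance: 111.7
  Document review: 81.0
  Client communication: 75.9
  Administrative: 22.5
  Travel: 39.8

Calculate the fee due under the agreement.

$115,741.00

Court appearance: 111.7 × $700 = $78,190.00
Document review: 81.0 × $165 = $13,365.00
Client communication: 75.9 × $225 = $17,077.50
Administrative: 22.5 × $170 = $3,825.00
Subtotal: $78,190.00 + $13,365.00 + $17,077.50 + $3,825.00 = $112,457.50
Travel: 39.8 × ($165 ÷ 2) = 39.8 × $82.50 = $3,283.50
Total: $112,457.50 + $3,283.50 = $115,741.00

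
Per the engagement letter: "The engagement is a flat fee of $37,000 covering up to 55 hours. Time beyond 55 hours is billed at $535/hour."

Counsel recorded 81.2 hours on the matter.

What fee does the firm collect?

$51,017.00

Flat fee: $37,000.00
Excess hours: 81.2 − 55 = 26.2
Overrun: 26.2 × $535 = $14,017.00
Total: $37,000.00 + $14,017.00 = $51,017.00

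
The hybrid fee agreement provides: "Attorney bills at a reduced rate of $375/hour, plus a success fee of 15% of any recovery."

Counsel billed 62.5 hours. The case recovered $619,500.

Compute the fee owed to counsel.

$116,362.50

Hourly: 62.5 × $375 = $23,437.50
Success fee: 15% of $619,500 = $92,925.00
Total: $23,437.50 + $92,925.00 = $116,362.50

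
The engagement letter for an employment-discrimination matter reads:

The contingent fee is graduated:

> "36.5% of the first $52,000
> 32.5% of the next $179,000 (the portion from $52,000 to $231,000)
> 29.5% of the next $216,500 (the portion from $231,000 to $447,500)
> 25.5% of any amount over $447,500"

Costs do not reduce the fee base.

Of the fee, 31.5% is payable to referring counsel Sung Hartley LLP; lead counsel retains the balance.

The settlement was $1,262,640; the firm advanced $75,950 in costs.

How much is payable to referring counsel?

$109,898.21

Fee base is the gross recovery, $1,262,640; costs are reimbursed separately.
First $52,000 at 36.5% = $18,980.00
Next $179,000 at 32.5% = $58,175.00
Next $216,500 at 29.5% = $63,867.50
Remaining $815,140 at 25.5% = $207,860.70
Fee: $18,980.00 + $58,175.00 + $63,867.50 + $207,860.70 = $348,883.20
Referral share: 31.5% of $348,883.20 = $109,898.21; lead counsel retains $348,883.20 − $109,898.21 = $238,984.99.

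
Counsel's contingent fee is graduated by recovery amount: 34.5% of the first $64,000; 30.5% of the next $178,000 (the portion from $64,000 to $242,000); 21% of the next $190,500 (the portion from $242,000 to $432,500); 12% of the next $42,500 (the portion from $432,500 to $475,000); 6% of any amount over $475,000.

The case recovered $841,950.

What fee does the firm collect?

$143,492.00

First $64,000 at 34.5% = $22,080.00
Next $178,000 at 30.5% = $54,290.00
Next $190,500 at 21% = $40,005.00
Next $42,500 at 12% = $5,100.00
Remaining $366,950 at 6% = $22,017.00
Fee: $22,080.00 + $54,290.00 + $40,005.00 + $5,100.00 + $22,017.00 = $143,492.00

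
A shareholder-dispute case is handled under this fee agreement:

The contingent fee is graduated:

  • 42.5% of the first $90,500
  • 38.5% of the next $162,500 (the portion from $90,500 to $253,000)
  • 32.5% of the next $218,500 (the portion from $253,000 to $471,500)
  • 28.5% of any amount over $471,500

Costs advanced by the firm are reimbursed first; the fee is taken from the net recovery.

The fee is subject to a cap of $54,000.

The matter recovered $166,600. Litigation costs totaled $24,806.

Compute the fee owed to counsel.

$54,000.00

Fee base (net of costs): $166,600 − $24,806 = $141,794
First $90,500 at 42.5% = $38,462.50
Remaining $51,294 at 38.5% = $19,748.19
Fee: $38,462.50 + $19,748.19 = $58,210.69
$58,210.69 exceeds the $54,000 cap, so the fee is capped at $54,000.00.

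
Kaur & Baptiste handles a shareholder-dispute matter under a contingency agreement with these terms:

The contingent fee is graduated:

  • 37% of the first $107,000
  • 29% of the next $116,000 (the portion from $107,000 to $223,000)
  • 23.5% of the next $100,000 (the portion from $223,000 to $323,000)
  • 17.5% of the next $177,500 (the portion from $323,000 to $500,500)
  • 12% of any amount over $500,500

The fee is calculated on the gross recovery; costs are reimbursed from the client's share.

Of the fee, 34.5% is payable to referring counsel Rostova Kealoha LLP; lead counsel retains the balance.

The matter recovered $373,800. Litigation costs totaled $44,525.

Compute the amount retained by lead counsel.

Fee base is the gross recovery, $373,800; costs are reimbursed separately.
First $107,000 at 37% = $39,590.00
Next $116,000 at 29% = $33,640.00
Next $100,000 at 23.5% = $23,500.00
Remaining $50,800 at 17.5% = $8,890.00
Fee: $39,590.00 + $33,640.00 + $23,500.00 + $8,890.00 = $105,620.00
Referral share: 34.5% of $105,620.00 = $36,438.90; lead counsel retains $105,620.00 − $36,438.90 = $69,181.10.

$69,181.10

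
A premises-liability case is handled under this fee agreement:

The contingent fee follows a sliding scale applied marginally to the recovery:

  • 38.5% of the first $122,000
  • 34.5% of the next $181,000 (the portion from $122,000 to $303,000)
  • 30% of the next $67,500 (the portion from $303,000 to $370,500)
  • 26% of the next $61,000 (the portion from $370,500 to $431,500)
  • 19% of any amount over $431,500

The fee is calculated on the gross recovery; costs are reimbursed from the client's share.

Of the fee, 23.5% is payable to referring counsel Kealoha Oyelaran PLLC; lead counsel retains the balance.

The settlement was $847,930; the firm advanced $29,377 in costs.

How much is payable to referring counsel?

$52,791.97

Fee base is the gross recovery, $847,930; costs are reimbursed separately.
First $122,000 at 38.5% = $46,970.00
Next $181,000 at 34.5% = $62,445.00
Next $67,500 at 30% = $20,250.00
Next $61,000 at 26% = $15,860.00
Remaining $416,430 at 19% = $79,121.70
Fee: $46,970.00 + $62,445.00 + $20,250.00 + $15,860.00 + $79,121.70 = $224,646.70
Referral share: 23.5% of $224,646.70 = $52,791.97; lead counsel retains $224,646.70 − $52,791.97 = $171,854.73.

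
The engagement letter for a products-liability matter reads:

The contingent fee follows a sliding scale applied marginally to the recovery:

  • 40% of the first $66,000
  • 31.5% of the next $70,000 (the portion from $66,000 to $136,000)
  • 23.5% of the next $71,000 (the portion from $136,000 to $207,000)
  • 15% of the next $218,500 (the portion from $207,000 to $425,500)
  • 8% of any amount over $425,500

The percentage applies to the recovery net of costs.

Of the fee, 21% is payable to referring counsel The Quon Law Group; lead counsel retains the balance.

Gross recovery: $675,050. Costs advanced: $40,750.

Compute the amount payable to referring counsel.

$24,068.94

Fee base (net of costs): $675,050 − $40,750 = $634,300
First $66,000 at 40% = $26,400.00
Next $70,000 at 31.5% = $22,050.00
Next $71,000 at 23.5% = $16,685.00
Next $218,500 at 15% = $32,775.00
Remaining $208,800 at 8% = $16,704.00
Fee: $26,400.00 + $22,050.00 + $16,685.00 + $32,775.00 + $16,704.00 = $114,614.00
Referral share: 21% of $114,614.00 = $24,068.94; lead counsel retains $114,614.00 − $24,068.94 = $90,545.06.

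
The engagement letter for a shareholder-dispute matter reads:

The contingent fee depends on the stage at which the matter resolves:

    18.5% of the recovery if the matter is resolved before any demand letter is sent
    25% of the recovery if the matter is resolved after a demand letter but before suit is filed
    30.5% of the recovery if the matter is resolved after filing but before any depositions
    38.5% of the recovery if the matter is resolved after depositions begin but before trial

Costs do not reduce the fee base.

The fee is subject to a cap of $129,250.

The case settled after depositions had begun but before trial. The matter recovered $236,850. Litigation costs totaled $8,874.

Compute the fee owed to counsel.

$91,187.25

Fee base is the gross recovery, $236,850; costs are reimbursed separately.
The matter settled after depositions had begun but before trial, so the 38.5% rate applies.
$236,850 × 38.5% = $91,187.25
$91,187.25 is under the $129,250 cap.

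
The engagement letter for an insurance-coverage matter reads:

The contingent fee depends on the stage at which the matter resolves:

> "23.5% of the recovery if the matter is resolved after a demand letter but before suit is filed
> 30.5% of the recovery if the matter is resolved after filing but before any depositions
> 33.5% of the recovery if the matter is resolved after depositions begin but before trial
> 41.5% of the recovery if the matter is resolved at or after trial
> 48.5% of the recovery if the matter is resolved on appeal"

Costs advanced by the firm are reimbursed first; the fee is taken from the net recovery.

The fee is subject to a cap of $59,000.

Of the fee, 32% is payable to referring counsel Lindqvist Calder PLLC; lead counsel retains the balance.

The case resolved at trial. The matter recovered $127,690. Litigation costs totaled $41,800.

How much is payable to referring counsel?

$11,406.19

Fee base (net of costs): $127,690 − $41,800 = $85,890
The matter resolved at trial, so the 41.5% rate applies.
$85,890 × 41.5% = $35,644.35
$35,644.35 is under the $59,000 cap.
Referral share: 32% of $35,644.35 = $11,406.19; lead counsel retains $35,644.35 − $11,406.19 = $24,238.16.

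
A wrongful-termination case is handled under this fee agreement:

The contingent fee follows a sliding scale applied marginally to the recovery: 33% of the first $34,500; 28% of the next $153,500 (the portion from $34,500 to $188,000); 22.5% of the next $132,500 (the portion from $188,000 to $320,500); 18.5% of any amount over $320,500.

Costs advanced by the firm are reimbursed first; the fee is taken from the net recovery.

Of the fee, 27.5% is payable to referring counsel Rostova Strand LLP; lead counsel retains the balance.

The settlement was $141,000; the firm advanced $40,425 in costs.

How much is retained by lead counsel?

$21,667.35

Fee base (net of costs): $141,000 − $40,425 = $100,575
First $34,500 at 33% = $11,385.00
Remaining $66,075 at 28% = $18,501.00
Fee: $11,385.00 + $18,501.00 = $29,886.00
Referral share: 27.5% of $29,886.00 = $8,218.65; lead counsel retains $29,886.00 − $8,218.65 = $21,667.35.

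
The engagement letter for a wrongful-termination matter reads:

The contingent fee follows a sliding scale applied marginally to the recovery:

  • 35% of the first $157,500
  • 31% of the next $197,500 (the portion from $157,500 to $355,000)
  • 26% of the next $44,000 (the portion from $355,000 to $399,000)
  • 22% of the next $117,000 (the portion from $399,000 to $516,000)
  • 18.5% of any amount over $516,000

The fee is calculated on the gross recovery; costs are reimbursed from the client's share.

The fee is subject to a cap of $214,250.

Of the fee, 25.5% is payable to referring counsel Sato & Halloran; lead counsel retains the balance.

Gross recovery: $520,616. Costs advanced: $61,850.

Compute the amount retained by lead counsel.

$115,016.05

Fee base is the gross recovery, $520,616; costs are reimbursed separately.
First $157,500 at 35% = $55,125.00
Next $197,500 at 31% = $61,225.00
Next $44,000 at 26% = $11,440.00
Next $117,000 at 22% = $25,740.00
Remaining $4,616 at 18.5% = $853.96
Fee: $55,125.00 + $61,225.00 + $11,440.00 + $25,740.00 + $853.96 = $154,383.96
$154,383.96 is under the $214,250 cap.
Referral share: 25.5% of $154,383.96 = $39,367.91; lead counsel retains $154,383.96 − $39,367.91 = $115,016.05.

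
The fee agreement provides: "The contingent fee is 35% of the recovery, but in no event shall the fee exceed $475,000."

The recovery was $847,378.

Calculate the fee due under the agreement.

$296,582.30

35% of $847,378 = $296,582.30
That is under the $475,000 cap.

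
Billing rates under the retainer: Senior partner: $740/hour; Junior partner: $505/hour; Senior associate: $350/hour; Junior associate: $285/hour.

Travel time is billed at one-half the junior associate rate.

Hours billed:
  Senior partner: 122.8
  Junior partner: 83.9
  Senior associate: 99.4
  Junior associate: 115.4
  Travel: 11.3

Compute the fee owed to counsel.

Senior partner: 122.8 × $740 = $90,872.00
Junior partner: 83.9 × $505 = $42,369.50
Senior associate: 99.4 × $350 = $34,790.00
Junior associate: 115.4 × $285 = $32,889.00
Subtotal: $90,872.00 + $42,369.50 + $34,790.00 + $32,889.00 = $200,920.50
Travel: 11.3 × ($285 ÷ 2) = 11.3 × $142.50 = $1,610.25
Total: $200,920.50 + $1,610.25 = $202,530.75

$202,530.75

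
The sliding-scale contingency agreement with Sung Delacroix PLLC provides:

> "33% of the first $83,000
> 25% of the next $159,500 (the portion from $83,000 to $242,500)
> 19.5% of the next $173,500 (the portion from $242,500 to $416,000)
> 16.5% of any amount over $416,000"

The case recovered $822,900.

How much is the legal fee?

$168,236.00

First $83,000 at 33% = $27,390.00
Next $159,500 at 25% = $39,875.00
Next $173,500 at 19.5% = $33,832.50
Remaining $406,900 at 16.5% = $67,138.50
Fee: $27,390.00 + $39,875.00 + $33,832.50 + $67,138.50 = $168,236.00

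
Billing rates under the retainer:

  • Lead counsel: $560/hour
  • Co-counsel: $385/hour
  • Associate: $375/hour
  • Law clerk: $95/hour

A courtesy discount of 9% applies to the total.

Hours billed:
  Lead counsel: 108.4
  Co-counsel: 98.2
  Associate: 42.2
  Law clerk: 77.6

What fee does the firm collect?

Lead counsel: 108.4 × $560 = $60,704.00
Co-counsel: 98.2 × $385 = $37,807.00
Associate: 42.2 × $375 = $15,825.00
Law clerk: 77.6 × $95 = $7,372.00
Subtotal: $121,708.00
Less 9% discount: −$10,953.72
Total: $121,708.00 − $10,953.72 = $110,754.28

$110,754.28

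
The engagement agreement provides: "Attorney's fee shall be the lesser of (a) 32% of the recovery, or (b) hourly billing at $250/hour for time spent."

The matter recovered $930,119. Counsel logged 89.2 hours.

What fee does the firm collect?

(a) 32% of $930,119 = $297,638.08
(b) 89.2 × $250 = $22,300.00
The lesser is (b): $22,300.00.

$22,300.00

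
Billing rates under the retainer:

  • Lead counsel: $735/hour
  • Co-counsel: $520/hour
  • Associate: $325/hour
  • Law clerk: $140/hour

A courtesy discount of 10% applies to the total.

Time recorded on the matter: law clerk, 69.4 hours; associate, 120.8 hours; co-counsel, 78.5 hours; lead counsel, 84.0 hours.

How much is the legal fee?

$136,382.40

Lead counsel: 84.0 × $735 = $61,740.00
Co-counsel: 78.5 × $520 = $40,820.00
Associate: 120.8 × $325 = $39,260.00
Law clerk: 69.4 × $140 = $9,716.00
Subtotal: $151,536.00
Less 10% discount: −$15,153.60
Total: $151,536.00 − $15,153.60 = $136,382.40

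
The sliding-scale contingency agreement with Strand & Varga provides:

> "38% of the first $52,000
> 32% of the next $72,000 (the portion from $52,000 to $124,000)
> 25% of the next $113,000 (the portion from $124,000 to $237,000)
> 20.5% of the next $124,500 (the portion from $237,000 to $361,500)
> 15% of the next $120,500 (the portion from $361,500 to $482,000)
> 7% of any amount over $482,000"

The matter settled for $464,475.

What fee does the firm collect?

$112,018.75

First $52,000 at 38% = $19,760.00
Next $72,000 at 32% = $23,040.00
Next $113,000 at 25% = $28,250.00
Next $124,500 at 20.5% = $25,522.50
Remaining $102,975 at 15% = $15,446.25
Fee: $19,760.00 + $23,040.00 + $28,250.00 + $25,522.50 + $15,446.25 = $112,018.75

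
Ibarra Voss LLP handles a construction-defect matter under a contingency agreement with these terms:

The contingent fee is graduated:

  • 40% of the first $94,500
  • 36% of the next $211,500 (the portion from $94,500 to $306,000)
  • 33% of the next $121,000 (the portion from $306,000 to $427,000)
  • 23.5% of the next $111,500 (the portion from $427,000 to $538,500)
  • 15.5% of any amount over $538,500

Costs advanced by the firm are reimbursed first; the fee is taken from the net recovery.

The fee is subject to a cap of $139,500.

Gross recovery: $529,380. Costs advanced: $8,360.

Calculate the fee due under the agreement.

$139,500.00

Fee base (net of costs): $529,380 − $8,360 = $521,020
First $94,500 at 40% = $37,800.00
Next $211,500 at 36% = $76,140.00
Next $121,000 at 33% = $39,930.00
Remaining $94,020 at 23.5% = $22,094.70
Fee: $37,800.00 + $76,140.00 + $39,930.00 + $22,094.70 = $175,964.70
$175,964.70 exceeds the $139,500 cap, so the fee is capped at $139,500.00.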